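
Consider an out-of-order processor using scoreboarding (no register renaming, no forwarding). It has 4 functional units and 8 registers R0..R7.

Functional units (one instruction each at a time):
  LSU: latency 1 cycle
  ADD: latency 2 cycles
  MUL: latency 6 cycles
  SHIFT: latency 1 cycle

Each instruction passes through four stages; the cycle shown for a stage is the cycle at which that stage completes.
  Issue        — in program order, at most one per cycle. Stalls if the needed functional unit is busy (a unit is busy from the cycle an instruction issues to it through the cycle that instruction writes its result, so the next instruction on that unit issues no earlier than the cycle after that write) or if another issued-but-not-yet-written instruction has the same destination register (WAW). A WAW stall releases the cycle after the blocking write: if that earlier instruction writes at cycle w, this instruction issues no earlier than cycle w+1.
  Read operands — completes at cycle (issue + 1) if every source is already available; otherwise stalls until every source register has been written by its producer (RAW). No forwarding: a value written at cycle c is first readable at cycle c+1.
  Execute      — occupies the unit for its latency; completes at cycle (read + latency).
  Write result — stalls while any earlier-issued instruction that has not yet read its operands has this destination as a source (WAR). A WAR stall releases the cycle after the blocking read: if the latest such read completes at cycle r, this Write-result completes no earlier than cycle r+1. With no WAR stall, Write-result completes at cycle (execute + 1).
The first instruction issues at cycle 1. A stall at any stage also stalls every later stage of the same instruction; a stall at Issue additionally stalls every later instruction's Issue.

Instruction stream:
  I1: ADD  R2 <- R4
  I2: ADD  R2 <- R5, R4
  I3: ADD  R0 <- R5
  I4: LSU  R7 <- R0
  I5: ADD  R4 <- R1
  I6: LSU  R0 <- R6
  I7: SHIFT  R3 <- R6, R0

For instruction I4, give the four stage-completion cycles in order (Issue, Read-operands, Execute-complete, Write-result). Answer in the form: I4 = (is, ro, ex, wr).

I4 = (12, 16, 17, 18)

1) issue 1, read 2, done 4, write 5
2) issue 6, read 7, done 9, write 10  <struct: ADD busy until I1 writes@5>
3) issue 11, read 12, done 14, write 15  <struct: ADD busy until I2 writes@10>
4) issue 12, read 16, done 17, write 18  <RAW R0: wait I3 write@15>
5) issue 16, read 17, done 19, write 20  <struct: ADD busy until I3 writes@15>
6) issue 19, read 20, done 21, write 22  <struct: LSU busy until I4 writes@18>
7) issue 20, read 23, done 24, write 25  <RAW R0: wait I6 write@22>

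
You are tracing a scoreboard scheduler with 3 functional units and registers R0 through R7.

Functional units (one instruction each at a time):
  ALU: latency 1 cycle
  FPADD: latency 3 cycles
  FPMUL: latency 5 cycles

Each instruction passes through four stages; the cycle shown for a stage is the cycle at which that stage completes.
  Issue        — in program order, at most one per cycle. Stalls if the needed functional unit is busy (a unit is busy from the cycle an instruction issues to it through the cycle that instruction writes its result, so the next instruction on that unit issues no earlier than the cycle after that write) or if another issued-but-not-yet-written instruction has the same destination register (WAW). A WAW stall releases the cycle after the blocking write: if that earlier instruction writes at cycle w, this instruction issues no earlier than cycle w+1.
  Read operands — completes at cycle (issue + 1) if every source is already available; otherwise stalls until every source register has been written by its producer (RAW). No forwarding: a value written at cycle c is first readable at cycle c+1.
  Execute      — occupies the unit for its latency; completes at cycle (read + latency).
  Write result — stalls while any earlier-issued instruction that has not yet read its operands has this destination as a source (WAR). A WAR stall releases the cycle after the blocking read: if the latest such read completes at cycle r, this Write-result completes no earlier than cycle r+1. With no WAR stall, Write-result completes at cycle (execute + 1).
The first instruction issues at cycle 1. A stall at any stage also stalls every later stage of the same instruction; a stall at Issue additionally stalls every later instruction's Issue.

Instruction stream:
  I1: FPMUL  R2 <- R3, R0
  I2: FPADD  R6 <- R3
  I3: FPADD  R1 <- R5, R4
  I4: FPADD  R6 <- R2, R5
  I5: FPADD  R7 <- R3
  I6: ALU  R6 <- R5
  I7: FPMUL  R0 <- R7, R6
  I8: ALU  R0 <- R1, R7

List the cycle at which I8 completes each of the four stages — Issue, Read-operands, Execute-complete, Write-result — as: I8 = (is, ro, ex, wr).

cycle 1: I1 issues→FPMUL
cycle 2: I1 reads | I2 issues→FPADD
cycle 3: I2 reads
cycle 6: I2 exec-done
cycle 7: I1 exec-done | I2 writes R6
cycle 8: I1 writes R2 | I3 issues→FPADD
cycle 9: I3 reads
cycle 12: I3 exec-done
cycle 13: I3 writes R1
cycle 14: I4 issues→FPADD
cycle 15: I4 reads
cycle 18: I4 exec-done
cycle 19: I4 writes R6
cycle 20: I5 issues→FPADD
cycle 21: I5 reads | I6 issues→ALU
cycle 22: I6 reads | I7 issues→FPMUL
cycle 23: I6 exec-done
cycle 24: I5 exec-done | I6 writes R6
cycle 25: I5 writes R7
cycle 26: I7 reads
cycle 31: I7 exec-done
cycle 32: I7 writes R0
cycle 33: I8 issues→ALU
cycle 34: I8 reads
cycle 35: I8 exec-done
cycle 36: I8 writes R0

I8 = (33, 34, 35, 36)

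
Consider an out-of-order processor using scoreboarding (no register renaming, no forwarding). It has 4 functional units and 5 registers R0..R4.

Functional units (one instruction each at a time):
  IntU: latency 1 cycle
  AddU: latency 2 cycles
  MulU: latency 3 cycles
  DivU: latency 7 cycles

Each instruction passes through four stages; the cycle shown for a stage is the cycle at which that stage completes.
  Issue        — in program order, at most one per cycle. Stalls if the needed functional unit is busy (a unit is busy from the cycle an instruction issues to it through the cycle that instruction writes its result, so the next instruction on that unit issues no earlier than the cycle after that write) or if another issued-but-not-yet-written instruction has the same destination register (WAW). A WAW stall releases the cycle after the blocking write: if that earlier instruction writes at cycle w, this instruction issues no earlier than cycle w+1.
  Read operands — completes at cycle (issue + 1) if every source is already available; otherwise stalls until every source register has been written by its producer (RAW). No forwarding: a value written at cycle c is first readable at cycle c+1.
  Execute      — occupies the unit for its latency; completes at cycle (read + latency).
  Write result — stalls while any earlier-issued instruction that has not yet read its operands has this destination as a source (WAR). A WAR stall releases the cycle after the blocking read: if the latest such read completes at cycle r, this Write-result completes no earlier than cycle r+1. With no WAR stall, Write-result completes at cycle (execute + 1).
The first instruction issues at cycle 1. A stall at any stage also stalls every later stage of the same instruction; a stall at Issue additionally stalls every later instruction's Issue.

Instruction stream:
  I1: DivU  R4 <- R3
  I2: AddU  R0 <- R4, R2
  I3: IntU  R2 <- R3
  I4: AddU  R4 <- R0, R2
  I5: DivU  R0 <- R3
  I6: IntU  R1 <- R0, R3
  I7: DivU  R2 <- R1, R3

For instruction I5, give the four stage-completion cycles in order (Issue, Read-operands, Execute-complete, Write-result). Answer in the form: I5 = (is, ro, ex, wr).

I5 = (16, 17, 24, 25)

I1  is:1  ro:2  ex:9  wr:10
I2  is:2  ro:11  ex:13  wr:14  — RAW R4: wait I1 write@10
I3  is:3  ro:4  ex:5  wr:12  — WAR R2: wait I2 read@11
I4  is:15  ro:16  ex:18  wr:19  — struct: AddU busy until I2 writes@14
I5  is:16  ro:17  ex:24  wr:25
I6  is:17  ro:26  ex:27  wr:28  — RAW R0: wait I5 write@25
I7  is:26  ro:29  ex:36  wr:37  — struct: DivU busy until I5 writes@25, RAW R1: wait I6 write@28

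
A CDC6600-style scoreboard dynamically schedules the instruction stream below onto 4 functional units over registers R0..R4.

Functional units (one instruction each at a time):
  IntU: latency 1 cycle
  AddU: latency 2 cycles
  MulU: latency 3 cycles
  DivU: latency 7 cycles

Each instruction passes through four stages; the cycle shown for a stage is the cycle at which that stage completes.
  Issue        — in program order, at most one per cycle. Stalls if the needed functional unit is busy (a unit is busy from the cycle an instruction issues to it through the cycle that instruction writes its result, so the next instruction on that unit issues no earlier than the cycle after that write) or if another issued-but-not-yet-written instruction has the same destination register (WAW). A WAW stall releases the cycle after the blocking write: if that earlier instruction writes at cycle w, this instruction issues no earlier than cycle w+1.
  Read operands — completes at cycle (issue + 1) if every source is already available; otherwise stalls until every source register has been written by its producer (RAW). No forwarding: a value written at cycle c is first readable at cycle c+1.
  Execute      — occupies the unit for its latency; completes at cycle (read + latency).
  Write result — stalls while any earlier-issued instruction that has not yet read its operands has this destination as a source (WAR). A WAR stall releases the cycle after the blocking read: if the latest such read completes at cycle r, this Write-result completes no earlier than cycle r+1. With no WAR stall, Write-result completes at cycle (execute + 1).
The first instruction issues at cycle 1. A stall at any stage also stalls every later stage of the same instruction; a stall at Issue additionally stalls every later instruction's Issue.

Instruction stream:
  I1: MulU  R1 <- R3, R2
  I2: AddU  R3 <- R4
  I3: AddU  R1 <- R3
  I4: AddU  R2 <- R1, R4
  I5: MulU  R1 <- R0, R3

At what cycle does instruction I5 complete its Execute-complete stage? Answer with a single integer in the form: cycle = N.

I1 -> (1, 2, 5, 6)
I2 -> (2, 3, 5, 6)
I3 -> (7, 8, 10, 11)  // struct: AddU busy until I2 writes@6
I4 -> (12, 13, 15, 16)  // struct: AddU busy until I3 writes@11
I5 -> (13, 14, 17, 18)

cycle = 17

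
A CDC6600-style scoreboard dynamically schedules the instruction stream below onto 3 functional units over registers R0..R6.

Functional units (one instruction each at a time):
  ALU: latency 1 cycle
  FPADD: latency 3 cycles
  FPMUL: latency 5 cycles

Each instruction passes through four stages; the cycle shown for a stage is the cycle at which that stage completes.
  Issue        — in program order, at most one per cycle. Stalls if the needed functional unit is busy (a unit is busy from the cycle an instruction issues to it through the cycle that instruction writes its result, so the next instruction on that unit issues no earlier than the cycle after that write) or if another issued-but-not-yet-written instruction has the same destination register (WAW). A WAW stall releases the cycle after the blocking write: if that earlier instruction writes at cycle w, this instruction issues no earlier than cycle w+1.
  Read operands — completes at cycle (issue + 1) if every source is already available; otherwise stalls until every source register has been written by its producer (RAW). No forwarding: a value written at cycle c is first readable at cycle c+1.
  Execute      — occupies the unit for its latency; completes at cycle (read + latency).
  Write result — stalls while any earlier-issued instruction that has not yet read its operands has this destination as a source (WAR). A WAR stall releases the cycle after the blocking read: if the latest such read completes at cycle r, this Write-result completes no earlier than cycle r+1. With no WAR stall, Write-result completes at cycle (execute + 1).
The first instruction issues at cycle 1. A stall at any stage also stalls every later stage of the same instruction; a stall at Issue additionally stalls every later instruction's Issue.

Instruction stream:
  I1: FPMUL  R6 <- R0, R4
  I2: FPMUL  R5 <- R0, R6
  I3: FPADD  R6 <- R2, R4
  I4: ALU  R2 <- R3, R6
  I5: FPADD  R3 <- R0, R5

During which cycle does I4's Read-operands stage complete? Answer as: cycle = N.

cycle = 16

t=1  issue I1 (FPMUL)
t=2  I1 read-ops
t=7  I1 finished on FPMUL
t=8  I1→R6
t=9  issue I2 (FPMUL)
t=10  I2 read-ops; issue I3 (FPADD)
t=11  I3 read-ops; issue I4 (ALU)
t=14  I3 finished on FPADD
t=15  I2 finished on FPMUL; I3→R6
t=16  I2→R5; I4 read-ops; issue I5 (FPADD)
t=17  I4 finished on ALU; I5 read-ops
t=18  I4→R2
t=20  I5 finished on FPADD
t=21  I5→R3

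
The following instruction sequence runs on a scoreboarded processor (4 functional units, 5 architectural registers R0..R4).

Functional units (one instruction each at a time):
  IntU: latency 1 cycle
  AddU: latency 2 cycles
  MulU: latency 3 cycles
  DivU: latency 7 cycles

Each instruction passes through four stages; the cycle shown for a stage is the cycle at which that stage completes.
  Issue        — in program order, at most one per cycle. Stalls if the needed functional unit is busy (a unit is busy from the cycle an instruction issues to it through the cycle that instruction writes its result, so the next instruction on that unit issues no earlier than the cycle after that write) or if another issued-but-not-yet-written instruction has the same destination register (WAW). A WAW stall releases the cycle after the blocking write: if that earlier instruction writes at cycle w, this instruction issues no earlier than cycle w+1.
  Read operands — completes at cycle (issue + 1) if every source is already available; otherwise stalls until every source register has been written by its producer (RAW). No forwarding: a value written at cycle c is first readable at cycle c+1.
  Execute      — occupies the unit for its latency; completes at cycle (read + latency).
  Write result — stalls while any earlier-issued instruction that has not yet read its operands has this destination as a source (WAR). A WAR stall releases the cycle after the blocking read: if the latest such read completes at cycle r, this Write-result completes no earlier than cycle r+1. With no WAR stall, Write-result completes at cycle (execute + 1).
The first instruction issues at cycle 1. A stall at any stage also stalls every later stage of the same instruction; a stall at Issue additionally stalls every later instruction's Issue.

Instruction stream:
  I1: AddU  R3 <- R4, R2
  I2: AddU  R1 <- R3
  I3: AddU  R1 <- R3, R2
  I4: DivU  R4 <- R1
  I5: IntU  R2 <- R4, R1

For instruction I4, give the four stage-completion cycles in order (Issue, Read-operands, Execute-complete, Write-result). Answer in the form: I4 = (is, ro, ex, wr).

I4 = (12, 16, 23, 24)

  I1 | 1 | 2 | 4 | 5
  I2 | 6 | 7 | 9 | 10   struct: AddU busy until I1 writes@5
  I3 | 11 | 12 | 14 | 15   struct: AddU busy until I2 writes@10
  I4 | 12 | 16 | 23 | 24   RAW R1: wait I3 write@15
  I5 | 13 | 25 | 26 | 27   RAW R4: wait I4 write@24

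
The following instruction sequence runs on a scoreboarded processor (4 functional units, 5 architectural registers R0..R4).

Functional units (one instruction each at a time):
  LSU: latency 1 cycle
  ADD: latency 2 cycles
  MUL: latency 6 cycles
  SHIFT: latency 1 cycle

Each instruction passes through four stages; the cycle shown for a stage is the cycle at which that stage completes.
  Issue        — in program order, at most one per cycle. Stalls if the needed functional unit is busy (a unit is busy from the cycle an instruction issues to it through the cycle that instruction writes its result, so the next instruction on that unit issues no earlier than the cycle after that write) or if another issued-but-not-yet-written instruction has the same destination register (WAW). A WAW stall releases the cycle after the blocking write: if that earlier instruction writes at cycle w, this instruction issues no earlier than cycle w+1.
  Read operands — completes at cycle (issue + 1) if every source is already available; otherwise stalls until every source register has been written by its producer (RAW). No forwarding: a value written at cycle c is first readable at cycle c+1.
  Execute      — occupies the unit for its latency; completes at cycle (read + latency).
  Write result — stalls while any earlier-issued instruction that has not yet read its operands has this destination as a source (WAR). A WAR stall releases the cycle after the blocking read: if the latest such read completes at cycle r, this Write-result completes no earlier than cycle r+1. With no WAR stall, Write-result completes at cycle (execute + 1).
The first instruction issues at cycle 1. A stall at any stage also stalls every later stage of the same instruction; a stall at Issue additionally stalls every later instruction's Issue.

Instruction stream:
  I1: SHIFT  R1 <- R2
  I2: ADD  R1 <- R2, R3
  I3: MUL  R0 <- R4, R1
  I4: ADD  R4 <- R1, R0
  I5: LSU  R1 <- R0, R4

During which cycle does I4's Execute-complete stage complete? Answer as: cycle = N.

cycle = 20

1) issue 1, read 2, done 3, write 4
2) issue 5, read 6, done 8, write 9  <WAW R1: wait I1 write@4>
3) issue 6, read 10, done 16, write 17  <RAW R1: wait I2 write@9>
4) issue 10, read 18, done 20, write 21  <struct: ADD busy until I2 writes@9 / RAW R0: wait I3 write@17>
5) issue 11, read 22, done 23, write 24  <RAW R4: wait I4 write@21>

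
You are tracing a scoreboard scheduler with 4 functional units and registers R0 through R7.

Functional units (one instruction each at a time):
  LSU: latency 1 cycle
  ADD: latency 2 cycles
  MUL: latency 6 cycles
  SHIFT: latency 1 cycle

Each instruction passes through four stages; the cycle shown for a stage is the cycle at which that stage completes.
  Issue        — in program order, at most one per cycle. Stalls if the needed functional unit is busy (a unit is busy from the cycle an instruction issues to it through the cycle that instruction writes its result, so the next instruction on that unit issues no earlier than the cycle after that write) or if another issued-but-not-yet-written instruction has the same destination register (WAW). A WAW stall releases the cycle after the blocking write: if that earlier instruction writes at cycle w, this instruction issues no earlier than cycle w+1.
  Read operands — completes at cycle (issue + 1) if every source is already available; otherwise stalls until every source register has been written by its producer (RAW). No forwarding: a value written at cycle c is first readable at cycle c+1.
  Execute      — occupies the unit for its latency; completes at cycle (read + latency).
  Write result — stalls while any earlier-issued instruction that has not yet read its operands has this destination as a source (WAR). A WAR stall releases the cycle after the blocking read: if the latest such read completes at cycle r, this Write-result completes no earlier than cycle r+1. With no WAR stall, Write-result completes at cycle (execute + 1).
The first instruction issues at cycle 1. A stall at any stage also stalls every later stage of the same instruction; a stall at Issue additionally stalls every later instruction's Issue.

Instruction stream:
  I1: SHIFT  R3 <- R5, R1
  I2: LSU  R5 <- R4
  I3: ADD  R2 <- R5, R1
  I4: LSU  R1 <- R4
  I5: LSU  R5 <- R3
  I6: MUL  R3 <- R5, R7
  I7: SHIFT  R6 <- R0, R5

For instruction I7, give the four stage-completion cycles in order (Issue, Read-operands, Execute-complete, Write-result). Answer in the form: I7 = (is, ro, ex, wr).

I1 -> (1, 2, 3, 4)
I2 -> (2, 3, 4, 5)
I3 -> (3, 6, 8, 9)  // RAW R5: wait I2 write@5
I4 -> (6, 7, 8, 9)  // struct: LSU busy until I2 writes@5
I5 -> (10, 11, 12, 13)  // struct: LSU busy until I4 writes@9
I6 -> (11, 14, 20, 21)  // RAW R5: wait I5 write@13
I7 -> (12, 14, 15, 16)  // RAW R5: wait I5 write@13

I7 = (12, 14, 15, 16)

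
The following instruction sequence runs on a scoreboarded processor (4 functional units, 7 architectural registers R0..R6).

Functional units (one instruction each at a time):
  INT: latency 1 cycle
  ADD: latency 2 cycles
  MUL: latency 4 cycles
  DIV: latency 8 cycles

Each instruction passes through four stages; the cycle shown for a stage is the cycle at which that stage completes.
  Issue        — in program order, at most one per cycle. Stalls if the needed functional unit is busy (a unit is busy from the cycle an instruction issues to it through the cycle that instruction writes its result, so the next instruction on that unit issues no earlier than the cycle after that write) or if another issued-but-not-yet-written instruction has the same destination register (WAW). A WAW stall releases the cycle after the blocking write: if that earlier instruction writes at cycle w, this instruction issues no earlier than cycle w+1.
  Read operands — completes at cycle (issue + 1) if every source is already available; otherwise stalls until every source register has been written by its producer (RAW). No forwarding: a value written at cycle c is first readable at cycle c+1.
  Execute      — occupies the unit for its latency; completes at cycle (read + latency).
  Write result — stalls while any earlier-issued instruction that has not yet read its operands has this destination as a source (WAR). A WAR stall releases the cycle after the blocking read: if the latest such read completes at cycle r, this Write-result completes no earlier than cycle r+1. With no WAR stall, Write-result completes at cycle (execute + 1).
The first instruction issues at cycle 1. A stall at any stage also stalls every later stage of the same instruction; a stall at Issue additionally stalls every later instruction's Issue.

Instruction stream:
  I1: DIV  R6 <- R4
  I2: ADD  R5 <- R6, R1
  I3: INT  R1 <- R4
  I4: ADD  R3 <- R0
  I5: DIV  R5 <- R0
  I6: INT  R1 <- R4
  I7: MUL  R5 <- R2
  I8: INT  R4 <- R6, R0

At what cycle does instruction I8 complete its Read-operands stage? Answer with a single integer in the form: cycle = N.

t=1  issue I1 (DIV)
t=2  I1 read-ops; issue I2 (ADD)
t=3  issue I3 (INT)
t=4  I3 read-ops
t=5  I3 finished on INT
t=10  I1 finished on DIV
t=11  I1→R6
t=12  I2 read-ops
t=13  I3→R1
t=14  I2 finished on ADD
t=15  I2→R5
t=16  issue I4 (ADD)
t=17  I4 read-ops; issue I5 (DIV)
t=18  I5 read-ops; issue I6 (INT)
t=19  I4 finished on ADD; I6 read-ops
t=20  I4→R3; I6 finished on INT
t=21  I6→R1
t=26  I5 finished on DIV
t=27  I5→R5
t=28  issue I7 (MUL)
t=29  I7 read-ops; issue I8 (INT)
t=30  I8 read-ops
t=31  I8 finished on INT
t=32  I8→R4
t=33  I7 finished on MUL
t=34  I7→R5

cycle = 30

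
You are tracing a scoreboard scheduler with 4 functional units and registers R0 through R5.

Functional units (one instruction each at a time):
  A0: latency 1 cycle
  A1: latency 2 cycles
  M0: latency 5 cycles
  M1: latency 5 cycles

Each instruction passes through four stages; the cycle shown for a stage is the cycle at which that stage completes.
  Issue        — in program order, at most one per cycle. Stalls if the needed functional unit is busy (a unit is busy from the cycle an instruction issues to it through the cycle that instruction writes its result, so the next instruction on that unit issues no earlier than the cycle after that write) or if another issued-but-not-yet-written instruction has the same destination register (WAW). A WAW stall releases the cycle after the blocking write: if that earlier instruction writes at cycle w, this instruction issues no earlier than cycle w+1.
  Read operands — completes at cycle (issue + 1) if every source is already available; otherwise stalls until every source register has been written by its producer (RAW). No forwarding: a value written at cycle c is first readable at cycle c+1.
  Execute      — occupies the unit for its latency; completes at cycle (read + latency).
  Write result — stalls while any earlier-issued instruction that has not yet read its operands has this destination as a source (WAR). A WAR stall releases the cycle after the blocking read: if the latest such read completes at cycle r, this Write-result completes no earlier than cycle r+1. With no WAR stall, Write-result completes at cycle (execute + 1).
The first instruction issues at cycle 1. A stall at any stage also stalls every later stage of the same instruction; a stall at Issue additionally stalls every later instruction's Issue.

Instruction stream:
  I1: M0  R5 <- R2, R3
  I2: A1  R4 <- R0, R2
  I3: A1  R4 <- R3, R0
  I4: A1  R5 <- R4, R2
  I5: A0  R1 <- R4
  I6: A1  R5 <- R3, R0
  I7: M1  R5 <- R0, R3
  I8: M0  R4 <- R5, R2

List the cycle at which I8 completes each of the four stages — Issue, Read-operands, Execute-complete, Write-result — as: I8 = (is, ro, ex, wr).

I8 = (23, 30, 35, 36)

t=1  I1 issues→M0
t=2  I1 reads · I2 issues→A1
t=3  I2 reads
t=5  I2 exec-done
t=6  I2 writes R4
t=7  I1 exec-done · I3 issues→A1
t=8  I1 writes R5 · I3 reads
t=10  I3 exec-done
t=11  I3 writes R4
t=12  I4 issues→A1
t=13  I4 reads · I5 issues→A0
t=14  I5 reads
t=15  I4 exec-done · I5 exec-done
t=16  I4 writes R5 · I5 writes R1
t=17  I6 issues→A1
t=18  I6 reads
t=20  I6 exec-done
t=21  I6 writes R5
t=22  I7 issues→M1
t=23  I7 reads · I8 issues→M0
t=28  I7 exec-done
t=29  I7 writes R5
t=30  I8 reads
t=35  I8 exec-done
t=36  I8 writes R4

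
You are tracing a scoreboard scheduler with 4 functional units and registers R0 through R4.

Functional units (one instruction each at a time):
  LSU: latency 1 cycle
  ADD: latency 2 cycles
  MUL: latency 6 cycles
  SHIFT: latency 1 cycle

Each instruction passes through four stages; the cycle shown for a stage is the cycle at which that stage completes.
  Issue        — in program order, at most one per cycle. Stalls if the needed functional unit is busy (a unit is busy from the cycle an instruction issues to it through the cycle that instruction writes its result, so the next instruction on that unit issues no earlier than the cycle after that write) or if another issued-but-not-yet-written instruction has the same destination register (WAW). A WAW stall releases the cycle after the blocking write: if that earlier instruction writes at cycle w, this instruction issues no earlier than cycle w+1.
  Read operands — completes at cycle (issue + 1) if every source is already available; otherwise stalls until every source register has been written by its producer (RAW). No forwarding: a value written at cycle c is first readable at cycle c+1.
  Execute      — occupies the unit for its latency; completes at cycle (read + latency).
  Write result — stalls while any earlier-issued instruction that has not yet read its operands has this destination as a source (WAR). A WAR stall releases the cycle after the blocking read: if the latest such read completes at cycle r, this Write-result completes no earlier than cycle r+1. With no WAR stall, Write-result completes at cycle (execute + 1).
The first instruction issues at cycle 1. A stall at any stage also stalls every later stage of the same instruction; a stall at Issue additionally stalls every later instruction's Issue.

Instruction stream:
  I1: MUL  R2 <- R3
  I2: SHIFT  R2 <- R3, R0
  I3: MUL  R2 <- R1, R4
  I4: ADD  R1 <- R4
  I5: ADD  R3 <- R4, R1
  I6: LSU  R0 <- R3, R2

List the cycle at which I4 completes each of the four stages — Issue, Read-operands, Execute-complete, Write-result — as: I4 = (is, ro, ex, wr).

I4 = (15, 16, 18, 19)

1) issue 1, read 2, done 8, write 9
2) issue 10, read 11, done 12, write 13  <WAW R2: wait I1 write@9>
3) issue 14, read 15, done 21, write 22  <WAW R2: wait I2 write@13>
4) issue 15, read 16, done 18, write 19
5) issue 20, read 21, done 23, write 24  <struct: ADD busy until I4 writes@19>
6) issue 21, read 25, done 26, write 27  <RAW R3: wait I5 write@24>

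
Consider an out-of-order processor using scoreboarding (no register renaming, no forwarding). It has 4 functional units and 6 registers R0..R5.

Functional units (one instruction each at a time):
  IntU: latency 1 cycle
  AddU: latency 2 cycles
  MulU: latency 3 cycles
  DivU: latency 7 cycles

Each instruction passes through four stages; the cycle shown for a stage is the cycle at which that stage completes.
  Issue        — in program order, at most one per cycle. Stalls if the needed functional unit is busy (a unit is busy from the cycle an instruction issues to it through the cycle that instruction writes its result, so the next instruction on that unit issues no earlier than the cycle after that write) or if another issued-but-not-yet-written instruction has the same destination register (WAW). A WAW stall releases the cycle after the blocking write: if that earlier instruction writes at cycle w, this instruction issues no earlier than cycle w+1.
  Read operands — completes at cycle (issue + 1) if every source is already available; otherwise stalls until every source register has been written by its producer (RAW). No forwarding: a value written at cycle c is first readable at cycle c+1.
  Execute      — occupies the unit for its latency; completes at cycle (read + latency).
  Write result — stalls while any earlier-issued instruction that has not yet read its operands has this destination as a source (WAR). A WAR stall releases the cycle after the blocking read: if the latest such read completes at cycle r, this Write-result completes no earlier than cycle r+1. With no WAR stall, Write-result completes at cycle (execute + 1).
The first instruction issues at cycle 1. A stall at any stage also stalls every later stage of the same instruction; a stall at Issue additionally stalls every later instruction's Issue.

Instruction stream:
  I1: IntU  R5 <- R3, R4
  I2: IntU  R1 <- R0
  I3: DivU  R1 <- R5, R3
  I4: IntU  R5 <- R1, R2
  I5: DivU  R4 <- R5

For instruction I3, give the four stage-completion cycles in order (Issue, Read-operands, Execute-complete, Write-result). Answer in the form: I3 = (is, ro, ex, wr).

I3 = (9, 10, 17, 18)

c1: issue I1 (IntU)
c2: I1 read-ops
c3: I1 finished on IntU
c4: I1→R5
c5: issue I2 (IntU)
c6: I2 read-ops
c7: I2 finished on IntU
c8: I2→R1
c9: issue I3 (DivU)
c10: I3 read-ops, issue I4 (IntU)
c17: I3 finished on DivU
c18: I3→R1
c19: I4 read-ops, issue I5 (DivU)
c20: I4 finished on IntU
c21: I4→R5
c22: I5 read-ops
c29: I5 finished on DivU
c30: I5→R4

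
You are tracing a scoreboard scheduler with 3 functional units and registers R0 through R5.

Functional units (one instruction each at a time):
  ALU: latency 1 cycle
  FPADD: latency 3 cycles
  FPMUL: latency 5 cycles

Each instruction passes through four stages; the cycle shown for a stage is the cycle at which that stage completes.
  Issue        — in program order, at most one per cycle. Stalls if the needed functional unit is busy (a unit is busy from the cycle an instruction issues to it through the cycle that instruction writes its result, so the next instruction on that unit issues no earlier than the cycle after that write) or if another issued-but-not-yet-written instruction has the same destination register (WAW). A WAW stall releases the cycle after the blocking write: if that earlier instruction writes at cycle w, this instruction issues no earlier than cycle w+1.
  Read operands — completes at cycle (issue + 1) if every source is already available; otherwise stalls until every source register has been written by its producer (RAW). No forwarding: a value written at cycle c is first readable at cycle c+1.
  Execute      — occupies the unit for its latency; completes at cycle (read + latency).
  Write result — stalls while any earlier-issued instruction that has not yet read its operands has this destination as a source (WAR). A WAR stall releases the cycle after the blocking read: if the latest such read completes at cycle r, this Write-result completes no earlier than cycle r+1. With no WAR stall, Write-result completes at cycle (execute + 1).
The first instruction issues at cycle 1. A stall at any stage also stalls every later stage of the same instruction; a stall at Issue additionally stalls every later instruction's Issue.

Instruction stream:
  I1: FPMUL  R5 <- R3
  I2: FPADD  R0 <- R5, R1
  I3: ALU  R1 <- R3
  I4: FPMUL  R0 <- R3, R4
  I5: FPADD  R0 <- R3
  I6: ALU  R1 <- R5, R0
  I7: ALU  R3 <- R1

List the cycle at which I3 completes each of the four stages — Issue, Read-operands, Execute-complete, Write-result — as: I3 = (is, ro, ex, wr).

I3 = (3, 4, 5, 10)

1) issue 1, read 2, done 7, write 8
2) issue 2, read 9, done 12, write 13  <RAW R5: wait I1 write@8>
3) issue 3, read 4, done 5, write 10  <WAR R1: wait I2 read@9>
4) issue 14, read 15, done 20, write 21  <WAW R0: wait I2 write@13>
5) issue 22, read 23, done 26, write 27  <WAW R0: wait I4 write@21>
6) issue 23, read 28, done 29, write 30  <RAW R0: wait I5 write@27>
7) issue 31, read 32, done 33, write 34  <struct: ALU busy until I6 writes@30>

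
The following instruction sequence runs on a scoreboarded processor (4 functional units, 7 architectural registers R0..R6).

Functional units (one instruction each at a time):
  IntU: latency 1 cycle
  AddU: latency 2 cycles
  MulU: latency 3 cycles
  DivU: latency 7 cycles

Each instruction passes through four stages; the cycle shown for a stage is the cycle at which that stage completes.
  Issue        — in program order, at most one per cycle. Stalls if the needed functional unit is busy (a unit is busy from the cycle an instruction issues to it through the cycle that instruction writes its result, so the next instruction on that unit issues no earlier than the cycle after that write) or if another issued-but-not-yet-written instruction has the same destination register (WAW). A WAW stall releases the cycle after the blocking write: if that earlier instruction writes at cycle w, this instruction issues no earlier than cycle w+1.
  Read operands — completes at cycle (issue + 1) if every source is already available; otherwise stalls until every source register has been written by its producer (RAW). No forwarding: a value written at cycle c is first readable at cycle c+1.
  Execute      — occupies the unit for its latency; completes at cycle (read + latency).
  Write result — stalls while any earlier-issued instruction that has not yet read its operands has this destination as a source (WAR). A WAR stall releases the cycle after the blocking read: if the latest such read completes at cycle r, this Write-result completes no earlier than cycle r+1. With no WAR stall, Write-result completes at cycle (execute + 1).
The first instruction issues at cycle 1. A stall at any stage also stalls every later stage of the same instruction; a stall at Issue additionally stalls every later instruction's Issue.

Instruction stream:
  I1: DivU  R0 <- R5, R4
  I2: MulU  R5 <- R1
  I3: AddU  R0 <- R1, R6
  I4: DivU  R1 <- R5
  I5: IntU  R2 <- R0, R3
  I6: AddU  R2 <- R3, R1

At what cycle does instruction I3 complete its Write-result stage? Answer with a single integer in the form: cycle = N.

I1  is:1  ro:2  ex:9  wr:10
I2  is:2  ro:3  ex:6  wr:7
I3  is:11  ro:12  ex:14  wr:15  — WAW R0: wait I1 write@10
I4  is:12  ro:13  ex:20  wr:21
I5  is:13  ro:16  ex:17  wr:18  — RAW R0: wait I3 write@15
I6  is:19  ro:22  ex:24  wr:25  — WAW R2: wait I5 write@18, RAW R1: wait I4 write@21

cycle = 15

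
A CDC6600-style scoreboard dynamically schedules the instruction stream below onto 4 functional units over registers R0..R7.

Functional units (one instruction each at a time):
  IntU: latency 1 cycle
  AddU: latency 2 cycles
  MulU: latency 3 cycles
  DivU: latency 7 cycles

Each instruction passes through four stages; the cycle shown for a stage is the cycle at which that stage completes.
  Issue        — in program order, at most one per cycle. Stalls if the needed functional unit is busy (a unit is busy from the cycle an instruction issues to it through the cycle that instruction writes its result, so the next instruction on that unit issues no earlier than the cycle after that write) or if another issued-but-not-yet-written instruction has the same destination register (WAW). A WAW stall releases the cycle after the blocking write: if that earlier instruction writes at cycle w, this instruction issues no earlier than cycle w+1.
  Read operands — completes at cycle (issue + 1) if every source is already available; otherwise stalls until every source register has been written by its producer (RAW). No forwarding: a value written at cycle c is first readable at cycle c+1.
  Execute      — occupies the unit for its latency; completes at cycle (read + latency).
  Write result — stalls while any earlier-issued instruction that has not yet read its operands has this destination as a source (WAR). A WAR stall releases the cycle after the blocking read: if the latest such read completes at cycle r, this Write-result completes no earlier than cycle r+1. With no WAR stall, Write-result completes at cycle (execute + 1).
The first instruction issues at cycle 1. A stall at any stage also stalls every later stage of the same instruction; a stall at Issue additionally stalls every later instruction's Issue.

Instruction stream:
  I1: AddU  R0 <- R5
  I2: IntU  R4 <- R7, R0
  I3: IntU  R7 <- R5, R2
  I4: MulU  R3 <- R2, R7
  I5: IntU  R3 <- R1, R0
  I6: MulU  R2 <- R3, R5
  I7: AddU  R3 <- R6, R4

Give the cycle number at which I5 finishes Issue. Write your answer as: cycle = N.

I1  is:1  ro:2  ex:4  wr:5
I2  is:2  ro:6  ex:7  wr:8  — RAW R0: wait I1 write@5
I3  is:9  ro:10  ex:11  wr:12  — struct: IntU busy until I2 writes@8
I4  is:10  ro:13  ex:16  wr:17  — RAW R7: wait I3 write@12
I5  is:18  ro:19  ex:20  wr:21  — WAW R3: wait I4 write@17
I6  is:19  ro:22  ex:25  wr:26  — RAW R3: wait I5 write@21
I7  is:22  ro:23  ex:25  wr:26  — WAW R3: wait I5 write@21

cycle = 18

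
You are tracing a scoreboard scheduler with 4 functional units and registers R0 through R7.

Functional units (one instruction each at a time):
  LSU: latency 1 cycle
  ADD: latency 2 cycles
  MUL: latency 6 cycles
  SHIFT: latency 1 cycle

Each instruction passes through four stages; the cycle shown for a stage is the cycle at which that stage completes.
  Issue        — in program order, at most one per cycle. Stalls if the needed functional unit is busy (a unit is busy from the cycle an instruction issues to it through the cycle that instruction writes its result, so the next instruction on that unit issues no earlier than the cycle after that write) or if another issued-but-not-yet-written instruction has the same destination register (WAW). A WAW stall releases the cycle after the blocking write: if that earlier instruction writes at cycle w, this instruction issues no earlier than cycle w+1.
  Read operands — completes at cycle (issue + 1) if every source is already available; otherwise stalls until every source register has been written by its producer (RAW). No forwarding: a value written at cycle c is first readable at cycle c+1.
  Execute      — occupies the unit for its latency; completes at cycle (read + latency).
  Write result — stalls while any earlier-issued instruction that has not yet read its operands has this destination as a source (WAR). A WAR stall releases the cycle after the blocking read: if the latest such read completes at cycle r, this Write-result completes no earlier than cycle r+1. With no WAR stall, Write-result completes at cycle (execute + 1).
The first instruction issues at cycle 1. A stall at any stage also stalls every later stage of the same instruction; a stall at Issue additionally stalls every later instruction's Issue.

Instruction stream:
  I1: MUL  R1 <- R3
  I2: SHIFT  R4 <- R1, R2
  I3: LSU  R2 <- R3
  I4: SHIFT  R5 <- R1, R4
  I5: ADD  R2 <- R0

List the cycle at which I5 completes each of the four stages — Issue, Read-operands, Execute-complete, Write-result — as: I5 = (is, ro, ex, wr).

I5 = (14, 15, 17, 18)

I1  is:1  ro:2  ex:8  wr:9
I2  is:2  ro:10  ex:11  wr:12  — RAW R1: wait I1 write@9
I3  is:3  ro:4  ex:5  wr:11  — WAR R2: wait I2 read@10
I4  is:13  ro:14  ex:15  wr:16  — struct: SHIFT busy until I2 writes@12
I5  is:14  ro:15  ex:17  wr:18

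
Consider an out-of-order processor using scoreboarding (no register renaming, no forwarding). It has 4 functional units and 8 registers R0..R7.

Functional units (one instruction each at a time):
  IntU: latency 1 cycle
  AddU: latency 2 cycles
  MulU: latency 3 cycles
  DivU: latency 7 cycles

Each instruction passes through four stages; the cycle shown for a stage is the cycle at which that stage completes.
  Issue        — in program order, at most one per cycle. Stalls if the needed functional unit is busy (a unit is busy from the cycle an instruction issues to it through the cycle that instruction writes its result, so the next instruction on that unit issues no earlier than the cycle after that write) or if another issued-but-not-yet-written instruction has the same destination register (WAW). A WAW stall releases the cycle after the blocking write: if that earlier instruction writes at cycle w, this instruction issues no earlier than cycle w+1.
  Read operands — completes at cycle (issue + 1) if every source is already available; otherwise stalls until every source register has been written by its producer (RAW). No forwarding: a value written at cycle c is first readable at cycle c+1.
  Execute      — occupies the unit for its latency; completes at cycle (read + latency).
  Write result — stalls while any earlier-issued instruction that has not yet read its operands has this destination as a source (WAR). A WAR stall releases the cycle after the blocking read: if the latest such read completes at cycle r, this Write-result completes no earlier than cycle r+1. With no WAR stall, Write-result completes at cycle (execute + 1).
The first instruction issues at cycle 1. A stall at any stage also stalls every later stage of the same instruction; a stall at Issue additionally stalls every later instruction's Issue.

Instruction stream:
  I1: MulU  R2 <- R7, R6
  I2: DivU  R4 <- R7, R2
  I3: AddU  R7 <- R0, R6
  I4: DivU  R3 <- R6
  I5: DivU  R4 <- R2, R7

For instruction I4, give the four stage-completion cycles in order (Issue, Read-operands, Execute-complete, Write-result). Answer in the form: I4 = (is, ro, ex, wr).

I4 = (16, 17, 24, 25)

[I1] 1/2/5/6
[I2] 2/7/14/15  (RAW R2: wait I1 write@6)
[I3] 3/4/6/8  (WAR R7: wait I2 read@7)
[I4] 16/17/24/25  (struct: DivU busy until I2 writes@15)
[I5] 26/27/34/35  (struct: DivU busy until I4 writes@25)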